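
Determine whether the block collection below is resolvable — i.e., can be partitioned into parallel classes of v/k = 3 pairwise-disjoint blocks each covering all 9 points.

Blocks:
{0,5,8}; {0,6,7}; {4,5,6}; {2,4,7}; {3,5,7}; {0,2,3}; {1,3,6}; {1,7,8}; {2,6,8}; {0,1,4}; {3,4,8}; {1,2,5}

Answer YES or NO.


v = 9, block size k = 3, number of blocks = 12.
For resolvability, blocks must partition into parallel classes of size v/k = 3.
Total blocks must therefore be a multiple of 3: 12 = 3·4 + 0 ⇒ divisible ✓.
Greedy packing gives 4 candidate class(es). Each should be a full parallel class (size 3, covers all 9 points).
  Class 1 (3 blocks): {0,5,8}; {2,4,7}; {1,3,6}. Points covered: [0, 1, 2, 3, 4, 5, 6, 7, 8].
  Class 2 (3 blocks): {0,6,7}; {3,4,8}; {1,2,5}. Points covered: [0, 1, 2, 3, 4, 5, 6, 7, 8].
  Class 3 (3 blocks): {4,5,6}; {0,2,3}; {1,7,8}. Points covered: [0, 1, 2, 3, 4, 5, 6, 7, 8].
  Class 4 (3 blocks): {3,5,7}; {2,6,8}; {0,1,4}. Points covered: [0, 1, 2, 3, 4, 5, 6, 7, 8].
All classes full (size 3)? YES. All classes cover every point? YES.
Resolvable? YES.

YES


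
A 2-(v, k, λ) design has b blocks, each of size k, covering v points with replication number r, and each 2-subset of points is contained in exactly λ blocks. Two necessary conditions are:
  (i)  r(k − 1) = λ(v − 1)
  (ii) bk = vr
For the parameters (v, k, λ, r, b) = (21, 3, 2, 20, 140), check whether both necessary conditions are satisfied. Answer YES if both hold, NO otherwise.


Condition (i): r(k − 1) = 20·2 = 40; λ(v − 1) = 2·20 = 40. Match? YES.
Condition (ii): bk = 140·3 = 420; vr = 21·20 = 420. Match? YES.
Both conditions hold? YES.

YES


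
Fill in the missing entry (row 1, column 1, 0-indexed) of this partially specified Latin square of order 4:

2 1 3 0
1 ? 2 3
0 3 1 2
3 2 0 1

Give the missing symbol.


Row 1 contains symbols [1, 2, 3] — missing [0].
Column 1 contains symbols [1, 2, 3] — missing [0].
The missing symbol must appear in both missing sets; intersection = [0].
Therefore the hidden value is 0.

Missing value = 0.


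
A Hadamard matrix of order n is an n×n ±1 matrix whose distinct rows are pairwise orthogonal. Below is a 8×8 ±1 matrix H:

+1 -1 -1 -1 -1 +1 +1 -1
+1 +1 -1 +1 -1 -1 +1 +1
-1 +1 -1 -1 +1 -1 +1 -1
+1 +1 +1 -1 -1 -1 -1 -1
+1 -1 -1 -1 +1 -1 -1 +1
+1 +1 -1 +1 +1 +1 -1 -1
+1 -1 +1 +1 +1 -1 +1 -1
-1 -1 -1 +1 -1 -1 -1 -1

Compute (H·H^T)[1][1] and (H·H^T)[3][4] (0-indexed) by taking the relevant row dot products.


Row 1 of H: [1, 1, -1, 1, -1, -1, 1, 1].
Row 3 of H: [1, 1, 1, -1, -1, -1, -1, -1].
Row 4 of H: [1, -1, -1, -1, 1, -1, -1, 1].
(H·H^T)[1][1] = Σ_j H[1][j]·H[1][j] = (1)² + (1)² + (-1)² + (1)² + (-1)² + (-1)² + (1)² + (1)² = 1 + 1 + 1 + 1 + 1 + 1 + 1 + 1 = 8.
(H·H^T)[3][4] = Σ_j H[3][j]·H[4][j] = (1)·(1) + (1)·(-1) + (1)·(-1) + (-1)·(-1) + (-1)·(1) + (-1)·(-1) + (-1)·(-1) + (-1)·(1) = 1 + -1 + -1 + 1 + -1 + 1 + 1 + -1 = 0.
So rows 3 and 4 are orthogonal; the diagonal entry equals n = 8.

(1,1) entry = 8; (3,4) entry = 0.


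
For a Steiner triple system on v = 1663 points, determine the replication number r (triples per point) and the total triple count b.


An STS(v) is a 2-(v, 3, 1) BIBD: block size k = 3, λ = 1.
Replication: r(k − 1) = λ(v − 1) ⇒ r·2 = 1663 − 1 = 1662 ⇒ r = 831.
Block count: b = v(v − 1)/6 = 1663·1662/6 = 2763906/6 = 460651.

r = 831, b = 460651.


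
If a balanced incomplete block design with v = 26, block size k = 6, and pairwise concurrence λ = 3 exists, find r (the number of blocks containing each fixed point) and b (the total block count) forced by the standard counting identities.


Any 2-(v, k, λ) BIBD satisfies two necessary conditions:
  (i)  Each point sits in r blocks, and counting incidences through any fixed point gives r(k − 1) = λ(v − 1), so r = λ(v − 1)/(k − 1).
  (ii) Total incidences bk = vr, so b = vr/k.
Step 1: r = λ(v − 1)/(k − 1) = 3·(26 − 1)/(6 − 1) = 3·25/5 = 75/5 = 15.
Step 2: b = vr/k = 26·15/6 = 390/6 = 65.
Check integrality: r = 15 ∈ Z ✓, b = 65 ∈ Z ✓.
(These identities are necessary conditions: they determine r and b for any design with these parameters, but do not by themselves prove that one exists.)

r = 15, b = 65.


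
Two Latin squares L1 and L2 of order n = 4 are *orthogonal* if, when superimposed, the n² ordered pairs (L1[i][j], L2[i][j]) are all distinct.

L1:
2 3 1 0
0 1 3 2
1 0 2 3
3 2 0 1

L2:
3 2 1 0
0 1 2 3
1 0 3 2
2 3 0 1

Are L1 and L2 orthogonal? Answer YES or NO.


Form the n² = 16 superimposed pairs (L1[i][j], L2[i][j]), row by row (rows and columns indexed from 0):
row 0: (2,3) (3,2) (1,1) (0,0)
row 1: (0,0) (1,1) (3,2) (2,3)
row 2: (1,1) (0,0) (2,3) (3,2)
row 3: (3,2) (2,3) (0,0) (1,1)
Orthogonality requires all 16 pairs distinct.
But the pair (0,0) repeats: cell (0,3) has L1 = 0, L2 = 0, and cell (1,0) has L1 = 0, L2 = 0.
A repeated pair means some other pair never occurs (only 4 distinct pairs out of 16), so the squares are not orthogonal.
Conclusion: NO.

NO


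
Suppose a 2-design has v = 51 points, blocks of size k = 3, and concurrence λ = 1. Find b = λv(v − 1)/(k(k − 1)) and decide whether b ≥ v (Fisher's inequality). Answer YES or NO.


b = λv(v − 1)/(k(k − 1)) = 1·51·50/(3·2) = 2550/6 = 425.
Compare with v = 51: b ≥ v, so Fisher's inequality holds.

YES


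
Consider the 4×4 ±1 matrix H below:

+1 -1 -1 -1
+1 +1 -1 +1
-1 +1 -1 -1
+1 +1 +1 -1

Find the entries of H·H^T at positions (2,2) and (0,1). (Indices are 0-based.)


Row 0 of H: [1, -1, -1, -1].
Row 1 of H: [1, 1, -1, 1].
Row 2 of H: [-1, 1, -1, -1].
(H·H^T)[2][2] = Σ_j H[2][j]·H[2][j] = (-1)² + (1)² + (-1)² + (-1)² = 1 + 1 + 1 + 1 = 4.
(H·H^T)[0][1] = Σ_j H[0][j]·H[1][j] = (1)·(1) + (-1)·(1) + (-1)·(-1) + (-1)·(1) = 1 + -1 + 1 + -1 = 0.
So rows 0 and 1 are orthogonal; the diagonal entry equals n = 4.

(2,2) entry = 4; (0,1) entry = 0.


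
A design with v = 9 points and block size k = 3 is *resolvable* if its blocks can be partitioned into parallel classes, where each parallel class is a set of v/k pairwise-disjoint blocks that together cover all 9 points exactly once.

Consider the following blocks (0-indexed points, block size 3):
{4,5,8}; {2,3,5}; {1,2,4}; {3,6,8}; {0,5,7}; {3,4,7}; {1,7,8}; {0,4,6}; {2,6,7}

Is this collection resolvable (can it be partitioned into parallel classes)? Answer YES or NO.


v = 9, block size k = 3, number of blocks = 9.
For resolvability, blocks must partition into parallel classes of size v/k = 3.
Total blocks must therefore be a multiple of 3: 9 = 3·3 + 0 ⇒ divisible ✓.
Consider block {4,5,8}. The only other block(s) in the collection disjoint from it are {2,6,7} — just 1 block(s). Any parallel class containing {4,5,8} would need 2 other blocks each disjoint from it, so no parallel class of size 3 can contain {4,5,8}.
Since every block must belong to some parallel class in a resolution, the collection cannot be partitioned into parallel classes.
Resolvable? NO.

NO


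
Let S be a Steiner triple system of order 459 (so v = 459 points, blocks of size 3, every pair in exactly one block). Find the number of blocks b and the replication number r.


An STS(v) is a 2-(v, 3, 1) BIBD: block size k = 3, λ = 1.
Replication: r(k − 1) = λ(v − 1) ⇒ r·2 = 459 − 1 = 458 ⇒ r = 229.
Block count: bk = vr ⇒ b·3 = 459·229 = 105111 ⇒ b = 35037.
(Check via b = v(v − 1)/6 = 459·458/6 = 210222/6 = 35037.)

r = 229, b = 35037.


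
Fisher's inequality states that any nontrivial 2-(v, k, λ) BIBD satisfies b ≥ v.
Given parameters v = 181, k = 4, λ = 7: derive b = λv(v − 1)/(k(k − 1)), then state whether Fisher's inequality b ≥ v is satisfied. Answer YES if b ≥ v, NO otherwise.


r = λ(v − 1)/(k − 1) = 7·180/3 = 420.
b = vr/k = 181·420/4 = 19005.
Fisher's inequality: b ≥ v ⇔ 19005 ≥ 181? YES.

YES


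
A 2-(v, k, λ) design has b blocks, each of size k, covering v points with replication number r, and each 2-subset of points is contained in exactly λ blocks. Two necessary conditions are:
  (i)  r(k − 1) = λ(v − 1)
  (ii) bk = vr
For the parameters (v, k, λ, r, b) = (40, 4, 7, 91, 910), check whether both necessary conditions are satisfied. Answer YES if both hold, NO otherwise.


Condition (i): r(k − 1) = 91·3 = 273; λ(v − 1) = 7·39 = 273. Match? YES.
Condition (ii): bk = 910·4 = 3640; vr = 40·91 = 3640. Match? YES.
Both conditions hold? YES.

YES


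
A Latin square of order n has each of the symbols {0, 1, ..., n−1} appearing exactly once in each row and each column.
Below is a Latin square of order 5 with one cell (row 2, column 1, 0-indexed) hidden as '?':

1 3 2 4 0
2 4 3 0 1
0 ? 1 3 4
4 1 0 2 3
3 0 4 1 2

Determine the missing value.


Row 2 contains symbols [0, 1, 3, 4] — missing [2].
Column 1 contains symbols [0, 1, 3, 4] — missing [2].
The missing symbol must appear in both missing sets; intersection = [2].
Therefore the hidden value is 2.

Missing value = 2.


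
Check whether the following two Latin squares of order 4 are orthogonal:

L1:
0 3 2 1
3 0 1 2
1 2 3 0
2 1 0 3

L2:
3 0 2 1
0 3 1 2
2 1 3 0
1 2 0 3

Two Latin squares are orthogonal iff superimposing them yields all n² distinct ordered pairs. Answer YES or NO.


Form the n² = 16 superimposed pairs (L1[i][j], L2[i][j]), row by row (rows and columns indexed from 0):
row 0: (0,3) (3,0) (2,2) (1,1)
row 1: (3,0) (0,3) (1,1) (2,2)
row 2: (1,2) (2,1) (3,3) (0,0)
row 3: (2,1) (1,2) (0,0) (3,3)
Orthogonality requires all 16 pairs distinct.
But the pair (3,0) repeats: cell (0,1) has L1 = 3, L2 = 0, and cell (1,0) has L1 = 3, L2 = 0.
A repeated pair means some other pair never occurs (only 8 distinct pairs out of 16), so the squares are not orthogonal.
Conclusion: NO.

NO


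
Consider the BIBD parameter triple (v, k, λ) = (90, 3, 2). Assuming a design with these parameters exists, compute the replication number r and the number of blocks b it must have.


Any 2-(v, k, λ) BIBD satisfies two necessary conditions:
  (i)  Each point sits in r blocks, and counting incidences through any fixed point gives r(k − 1) = λ(v − 1), so r = λ(v − 1)/(k − 1).
  (ii) Total incidences bk = vr, so b = vr/k.
Step 1: r = λ(v − 1)/(k − 1) = 2·(90 − 1)/(3 − 1) = 2·89/2 = 178/2 = 89.
Step 2: b = vr/k = 90·89/3 = 8010/3 = 2670.
Check integrality: r = 89 ∈ Z ✓, b = 2670 ∈ Z ✓.
(These identities are necessary conditions: they determine r and b for any design with these parameters, but do not by themselves prove that one exists.)

r = 89, b = 2670.


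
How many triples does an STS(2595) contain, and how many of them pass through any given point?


An STS(v) is a 2-(v, 3, 1) BIBD: block size k = 3, λ = 1.
Replication: r(k − 1) = λ(v − 1) ⇒ r·2 = 2595 − 1 = 2594 ⇒ r = 1297.
Block count: b = v(v − 1)/6 = 2595·2594/6 = 6731430/6 = 1121905.
(Check via bk = vr: 1121905·3 = 3365715 = 2595·1297 = 3365715 ✓.)

r = 1297, b = 1121905.


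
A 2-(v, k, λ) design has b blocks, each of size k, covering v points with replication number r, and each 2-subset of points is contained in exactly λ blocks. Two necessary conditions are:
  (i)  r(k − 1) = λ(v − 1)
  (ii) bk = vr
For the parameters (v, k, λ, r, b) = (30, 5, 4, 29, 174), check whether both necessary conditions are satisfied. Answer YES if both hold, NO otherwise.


Condition (i): r(k − 1) = 29·4 = 116; λ(v − 1) = 4·29 = 116. Match? YES.
Condition (ii): bk = 174·5 = 870; vr = 30·29 = 870. Match? YES.
Both conditions hold? YES.

YES


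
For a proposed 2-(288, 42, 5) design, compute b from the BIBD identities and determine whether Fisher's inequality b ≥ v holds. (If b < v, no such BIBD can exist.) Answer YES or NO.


r = λ(v − 1)/(k − 1) = 5·287/41 = 35.
b = vr/k = 288·35/42 = 240.
Fisher's inequality: b ≥ v ⇔ 240 ≥ 288? NO.

NO


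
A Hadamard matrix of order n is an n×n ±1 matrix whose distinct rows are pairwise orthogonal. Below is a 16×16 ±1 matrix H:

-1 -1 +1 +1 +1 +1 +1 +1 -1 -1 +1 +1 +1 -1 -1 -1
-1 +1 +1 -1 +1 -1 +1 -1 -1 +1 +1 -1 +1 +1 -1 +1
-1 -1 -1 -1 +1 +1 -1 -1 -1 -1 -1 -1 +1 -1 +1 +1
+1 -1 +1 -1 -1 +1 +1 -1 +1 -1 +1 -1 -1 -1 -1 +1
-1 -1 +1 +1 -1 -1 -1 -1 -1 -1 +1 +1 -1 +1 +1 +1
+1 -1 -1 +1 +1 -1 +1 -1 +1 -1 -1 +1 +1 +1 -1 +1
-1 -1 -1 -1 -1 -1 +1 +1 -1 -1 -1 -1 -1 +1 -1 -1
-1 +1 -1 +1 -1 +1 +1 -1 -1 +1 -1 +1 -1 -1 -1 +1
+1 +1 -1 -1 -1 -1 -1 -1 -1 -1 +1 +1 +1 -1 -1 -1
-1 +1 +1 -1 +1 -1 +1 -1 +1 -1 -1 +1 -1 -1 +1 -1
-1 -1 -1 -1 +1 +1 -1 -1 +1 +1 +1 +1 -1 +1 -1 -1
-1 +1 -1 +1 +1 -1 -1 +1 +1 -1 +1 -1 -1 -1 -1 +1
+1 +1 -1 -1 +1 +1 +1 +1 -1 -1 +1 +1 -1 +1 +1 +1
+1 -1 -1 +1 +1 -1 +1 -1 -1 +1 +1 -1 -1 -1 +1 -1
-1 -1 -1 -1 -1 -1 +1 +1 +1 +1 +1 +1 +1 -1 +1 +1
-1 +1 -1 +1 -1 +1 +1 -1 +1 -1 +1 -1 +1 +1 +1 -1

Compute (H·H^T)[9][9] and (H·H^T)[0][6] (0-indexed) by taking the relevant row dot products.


Row 0 of H: [-1, -1, 1, 1, 1, 1, 1, 1, -1, -1, 1, 1, 1, -1, -1, -1].
Row 6 of H: [-1, -1, -1, -1, -1, -1, 1, 1, -1, -1, -1, -1, -1, 1, -1, -1].
Row 9 of H: [-1, 1, 1, -1, 1, -1, 1, -1, 1, -1, -1, 1, -1, -1, 1, -1].
(H·H^T)[9][9] = Σ_j H[9][j]·H[9][j] = (-1)² + (1)² + (1)² + (-1)² + (1)² + (-1)² + (1)² + (-1)² + (1)² + (-1)² + (-1)² + (1)² + (-1)² + (-1)² + (1)² + (-1)² = 1 + 1 + 1 + 1 + 1 + 1 + 1 + 1 + 1 + 1 + 1 + 1 + 1 + 1 + 1 + 1 = 16.
(H·H^T)[0][6] = Σ_j H[0][j]·H[6][j] = (-1)·(-1) + (-1)·(-1) + (1)·(-1) + (1)·(-1) + (1)·(-1) + (1)·(-1) + (1)·(1) + (1)·(1) + (-1)·(-1) + (-1)·(-1) + (1)·(-1) + (1)·(-1) + (1)·(-1) + (-1)·(1) + (-1)·(-1) + (-1)·(-1) = 1 + 1 + -1 + -1 + -1 + -1 + 1 + 1 + 1 + 1 + -1 + -1 + -1 + -1 + 1 + 1 = 0.
So rows 0 and 6 are orthogonal; the diagonal entry equals n = 16.

(9,9) entry = 16; (0,6) entry = 0.


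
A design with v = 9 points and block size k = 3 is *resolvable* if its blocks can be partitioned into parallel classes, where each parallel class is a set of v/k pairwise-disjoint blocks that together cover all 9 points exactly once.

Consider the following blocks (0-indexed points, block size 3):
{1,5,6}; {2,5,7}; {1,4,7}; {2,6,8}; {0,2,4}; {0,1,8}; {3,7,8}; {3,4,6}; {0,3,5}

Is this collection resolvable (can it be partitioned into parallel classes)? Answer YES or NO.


v = 9, block size k = 3, number of blocks = 9.
For resolvability, blocks must partition into parallel classes of size v/k = 3.
Total blocks must therefore be a multiple of 3: 9 = 3·3 + 0 ⇒ divisible ✓.
Greedy packing gives 3 candidate class(es). Each should be a full parallel class (size 3, covers all 9 points).
  Class 1 (3 blocks): {1,5,6}; {0,2,4}; {3,7,8}. Points covered: [0, 1, 2, 3, 4, 5, 6, 7, 8].
  Class 2 (3 blocks): {2,5,7}; {0,1,8}; {3,4,6}. Points covered: [0, 1, 2, 3, 4, 5, 6, 7, 8].
  Class 3 (3 blocks): {1,4,7}; {2,6,8}; {0,3,5}. Points covered: [0, 1, 2, 3, 4, 5, 6, 7, 8].
All classes full (size 3)? YES. All classes cover every point? YES.
Resolvable? YES.

YES


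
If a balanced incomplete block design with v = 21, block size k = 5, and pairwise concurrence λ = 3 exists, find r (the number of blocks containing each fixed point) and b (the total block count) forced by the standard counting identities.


Any 2-(v, k, λ) BIBD satisfies two necessary conditions:
  (i)  Each point sits in r blocks, and counting incidences through any fixed point gives r(k − 1) = λ(v − 1), so r = λ(v − 1)/(k − 1).
  (ii) Total incidences bk = vr, so b = vr/k.
Step 1: r = λ(v − 1)/(k − 1) = 3·(21 − 1)/(5 − 1) = 3·20/4 = 60/4 = 15.
Step 2: b = vr/k = 21·15/5 = 315/5 = 63.
Check integrality: r = 15 ∈ Z ✓, b = 63 ∈ Z ✓.
(These identities are necessary conditions: they determine r and b for any design with these parameters, but do not by themselves prove that one exists.)

r = 15, b = 63.


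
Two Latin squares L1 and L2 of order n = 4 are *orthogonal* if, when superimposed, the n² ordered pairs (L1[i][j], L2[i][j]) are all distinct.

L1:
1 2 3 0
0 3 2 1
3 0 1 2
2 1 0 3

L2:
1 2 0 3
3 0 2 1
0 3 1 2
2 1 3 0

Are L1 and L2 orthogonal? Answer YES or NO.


Form the n² = 16 superimposed pairs (L1[i][j], L2[i][j]), row by row (rows and columns indexed from 0):
row 0: (1,1) (2,2) (3,0) (0,3)
row 1: (0,3) (3,0) (2,2) (1,1)
row 2: (3,0) (0,3) (1,1) (2,2)
row 3: (2,2) (1,1) (0,3) (3,0)
Orthogonality requires all 16 pairs distinct.
But the pair (0,3) repeats: cell (0,3) has L1 = 0, L2 = 3, and cell (1,0) has L1 = 0, L2 = 3.
A repeated pair means some other pair never occurs (only 4 distinct pairs out of 16), so the squares are not orthogonal.
Conclusion: NO.

NO


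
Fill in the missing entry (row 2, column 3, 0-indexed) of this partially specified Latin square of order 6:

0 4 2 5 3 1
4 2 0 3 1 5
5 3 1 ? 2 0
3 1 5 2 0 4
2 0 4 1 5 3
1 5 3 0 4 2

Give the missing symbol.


Row 2 contains symbols [0, 1, 2, 3, 5] — missing [4].
Column 3 contains symbols [0, 1, 2, 3, 5] — missing [4].
The missing symbol must appear in both missing sets; intersection = [4].
Therefore the hidden value is 4.

Missing value = 4.


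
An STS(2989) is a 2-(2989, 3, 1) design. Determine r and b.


An STS(v) is a 2-(v, 3, 1) BIBD: block size k = 3, λ = 1.
Replication: r(k − 1) = λ(v − 1) ⇒ r·2 = 2989 − 1 = 2988 ⇒ r = 1494.
Block count: bk = vr ⇒ b·3 = 2989·1494 = 4465566 ⇒ b = 1488522.

r = 1494, b = 1488522.


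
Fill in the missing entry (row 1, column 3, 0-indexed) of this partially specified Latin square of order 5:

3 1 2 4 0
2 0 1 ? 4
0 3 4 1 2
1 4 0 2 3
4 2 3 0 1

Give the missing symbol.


Row 1 contains symbols [0, 1, 2, 4] — missing [3].
Column 3 contains symbols [0, 1, 2, 4] — missing [3].
The missing symbol must appear in both missing sets; intersection = [3].
Therefore the hidden value is 3.

Missing value = 3.


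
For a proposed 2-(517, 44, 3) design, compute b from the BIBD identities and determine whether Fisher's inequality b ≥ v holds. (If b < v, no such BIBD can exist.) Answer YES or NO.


b = λv(v − 1)/(k(k − 1)) = 3·517·516/(44·43) = 800316/1892 = 423.
Compare with v = 517: b < v, so Fisher's inequality fails.

NO


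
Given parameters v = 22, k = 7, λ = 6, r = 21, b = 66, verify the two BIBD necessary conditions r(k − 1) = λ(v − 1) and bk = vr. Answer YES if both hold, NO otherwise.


Condition (i): r(k − 1) = 21·6 = 126; λ(v − 1) = 6·21 = 126. Match? YES.
Condition (ii): bk = 66·7 = 462; vr = 22·21 = 462. Match? YES.
Both conditions hold? YES.

YES


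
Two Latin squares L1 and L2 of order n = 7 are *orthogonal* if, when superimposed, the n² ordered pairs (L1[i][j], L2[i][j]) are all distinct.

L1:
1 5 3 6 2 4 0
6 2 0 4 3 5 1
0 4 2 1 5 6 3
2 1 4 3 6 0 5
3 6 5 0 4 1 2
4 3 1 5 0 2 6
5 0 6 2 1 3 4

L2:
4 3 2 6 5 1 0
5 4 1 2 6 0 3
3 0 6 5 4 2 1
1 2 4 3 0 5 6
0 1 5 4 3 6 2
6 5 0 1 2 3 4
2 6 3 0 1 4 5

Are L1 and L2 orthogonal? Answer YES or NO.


Form the n² = 49 superimposed pairs (L1[i][j], L2[i][j]), row by row (rows and columns indexed from 0):
row 0: (1,4) (5,3) (3,2) (6,6) (2,5) (4,1) (0,0)
row 1: (6,5) (2,4) (0,1) (4,2) (3,6) (5,0) (1,3)
row 2: (0,3) (4,0) (2,6) (1,5) (5,4) (6,2) (3,1)
row 3: (2,1) (1,2) (4,4) (3,3) (6,0) (0,5) (5,6)
row 4: (3,0) (6,1) (5,5) (0,4) (4,3) (1,6) (2,2)
row 5: (4,6) (3,5) (1,0) (5,1) (0,2) (2,3) (6,4)
row 6: (5,2) (0,6) (6,3) (2,0) (1,1) (3,4) (4,5)
Orthogonality requires all 49 pairs distinct.
Check by first coordinate: for each symbol s of L1, list the L2 entries in the n cells where L1 = s; they must all differ.
  L1 = 0: L2 entries (in reading order) 0, 1, 3, 5, 4, 2, 6 — all 7 distinct ✓
  L1 = 1: L2 entries (in reading order) 4, 3, 5, 2, 6, 0, 1 — all 7 distinct ✓
  L1 = 2: L2 entries (in reading order) 5, 4, 6, 1, 2, 3, 0 — all 7 distinct ✓
  L1 = 3: L2 entries (in reading order) 2, 6, 1, 3, 0, 5, 4 — all 7 distinct ✓
  L1 = 4: L2 entries (in reading order) 1, 2, 0, 4, 3, 6, 5 — all 7 distinct ✓
  L1 = 5: L2 entries (in reading order) 3, 0, 4, 6, 5, 1, 2 — all 7 distinct ✓
  L1 = 6: L2 entries (in reading order) 6, 5, 2, 0, 1, 4, 3 — all 7 distinct ✓
Every symbol of L1 meets every symbol of L2 exactly once, so all 49 pairs are distinct (49 of 49).
Conclusion: YES.

YES


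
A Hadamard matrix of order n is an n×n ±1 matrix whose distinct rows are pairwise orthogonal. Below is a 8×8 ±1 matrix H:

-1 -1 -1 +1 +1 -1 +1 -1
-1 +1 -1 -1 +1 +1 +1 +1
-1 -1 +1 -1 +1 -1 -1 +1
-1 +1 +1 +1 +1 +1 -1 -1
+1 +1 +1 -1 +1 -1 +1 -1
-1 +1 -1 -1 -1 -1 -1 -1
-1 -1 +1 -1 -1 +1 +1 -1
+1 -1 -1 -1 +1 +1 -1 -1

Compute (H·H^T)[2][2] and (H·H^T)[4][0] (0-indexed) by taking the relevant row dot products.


Row 0 of H: [-1, -1, -1, 1, 1, -1, 1, -1].
Row 2 of H: [-1, -1, 1, -1, 1, -1, -1, 1].
Row 4 of H: [1, 1, 1, -1, 1, -1, 1, -1].
(H·H^T)[2][2] = Σ_j H[2][j]·H[2][j] = (-1)² + (-1)² + (1)² + (-1)² + (1)² + (-1)² + (-1)² + (1)² = 1 + 1 + 1 + 1 + 1 + 1 + 1 + 1 = 8.
(H·H^T)[4][0] = Σ_j H[4][j]·H[0][j] = (1)·(-1) + (1)·(-1) + (1)·(-1) + (-1)·(1) + (1)·(1) + (-1)·(-1) + (1)·(1) + (-1)·(-1) = -1 + -1 + -1 + -1 + 1 + 1 + 1 + 1 = 0.
So rows 4 and 0 are orthogonal; the diagonal entry equals n = 8.

(2,2) entry = 8; (4,0) entry = 0.


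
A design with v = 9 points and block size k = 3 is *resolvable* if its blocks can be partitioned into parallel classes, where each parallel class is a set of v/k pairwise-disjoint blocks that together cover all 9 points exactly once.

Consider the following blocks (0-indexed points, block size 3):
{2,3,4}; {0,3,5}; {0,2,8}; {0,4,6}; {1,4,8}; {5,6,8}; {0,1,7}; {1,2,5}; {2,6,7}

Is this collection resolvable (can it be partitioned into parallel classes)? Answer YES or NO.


v = 9, block size k = 3, number of blocks = 9.
For resolvability, blocks must partition into parallel classes of size v/k = 3.
Total blocks must therefore be a multiple of 3: 9 = 3·3 + 0 ⇒ divisible ✓.
Consider block {0,2,8}. It intersects every other block in the collection, so no parallel class of size 3 can contain it.
Since every block must belong to some parallel class in a resolution, the collection cannot be partitioned into parallel classes.
Resolvable? NO.

NO


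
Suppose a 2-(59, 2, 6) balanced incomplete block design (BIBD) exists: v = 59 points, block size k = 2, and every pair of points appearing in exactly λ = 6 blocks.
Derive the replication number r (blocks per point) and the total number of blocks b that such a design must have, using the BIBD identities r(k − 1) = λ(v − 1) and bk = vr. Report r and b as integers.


Any 2-(v, k, λ) BIBD satisfies two necessary conditions:
  (i)  Each point sits in r blocks, and counting incidences through any fixed point gives r(k − 1) = λ(v − 1), so r = λ(v − 1)/(k − 1).
  (ii) Total incidences bk = vr, so b = vr/k.
Step 1: r = λ(v − 1)/(k − 1) = 6·(59 − 1)/(2 − 1) = 6·58/1 = 348/1 = 348.
Step 2: b = vr/k = 59·348/2 = 20532/2 = 10266.
Check integrality: r = 348 ∈ Z ✓, b = 10266 ∈ Z ✓.
(These identities are necessary conditions: they determine r and b for any design with these parameters, but do not by themselves prove that one exists.)

r = 348, b = 10266.


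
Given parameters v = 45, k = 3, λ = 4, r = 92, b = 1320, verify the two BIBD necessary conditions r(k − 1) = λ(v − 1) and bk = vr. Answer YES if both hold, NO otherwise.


Condition (i): r(k − 1) = 92·2 = 184; λ(v − 1) = 4·44 = 176. Match? NO.
Condition (ii): bk = 1320·3 = 3960; vr = 45·92 = 4140. Match? NO.
Both conditions hold? NO.

NO


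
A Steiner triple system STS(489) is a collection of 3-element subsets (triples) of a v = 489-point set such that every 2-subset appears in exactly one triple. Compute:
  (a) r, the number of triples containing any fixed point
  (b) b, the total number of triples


An STS(v) is a 2-(v, 3, 1) BIBD: block size k = 3, λ = 1.
Replication: r(k − 1) = λ(v − 1) ⇒ r·2 = 489 − 1 = 488 ⇒ r = 244.
Block count: bk = vr ⇒ b·3 = 489·244 = 119316 ⇒ b = 39772.

r = 244, b = 39772.


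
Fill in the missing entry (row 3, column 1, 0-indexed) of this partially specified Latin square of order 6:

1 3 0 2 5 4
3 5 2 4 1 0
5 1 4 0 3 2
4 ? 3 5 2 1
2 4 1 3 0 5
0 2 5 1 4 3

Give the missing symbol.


Row 3 contains symbols [1, 2, 3, 4, 5] — missing [0].
Column 1 contains symbols [1, 2, 3, 4, 5] — missing [0].
The missing symbol must appear in both missing sets; intersection = [0].
Therefore the hidden value is 0.

Missing value = 0.


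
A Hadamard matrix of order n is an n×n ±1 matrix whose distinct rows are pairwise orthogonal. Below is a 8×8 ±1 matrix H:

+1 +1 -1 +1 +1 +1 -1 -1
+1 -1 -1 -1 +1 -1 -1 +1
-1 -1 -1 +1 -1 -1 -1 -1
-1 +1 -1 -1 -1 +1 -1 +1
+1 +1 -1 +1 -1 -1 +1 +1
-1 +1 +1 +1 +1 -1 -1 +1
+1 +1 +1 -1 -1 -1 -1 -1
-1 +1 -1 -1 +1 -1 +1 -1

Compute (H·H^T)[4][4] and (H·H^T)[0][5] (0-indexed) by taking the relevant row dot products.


Row 0 of H: [1, 1, -1, 1, 1, 1, -1, -1].
Row 4 of H: [1, 1, -1, 1, -1, -1, 1, 1].
Row 5 of H: [-1, 1, 1, 1, 1, -1, -1, 1].
(H·H^T)[4][4] = Σ_j H[4][j]·H[4][j] = (1)² + (1)² + (-1)² + (1)² + (-1)² + (-1)² + (1)² + (1)² = 1 + 1 + 1 + 1 + 1 + 1 + 1 + 1 = 8.
(H·H^T)[0][5] = Σ_j H[0][j]·H[5][j] = (1)·(-1) + (1)·(1) + (-1)·(1) + (1)·(1) + (1)·(1) + (1)·(-1) + (-1)·(-1) + (-1)·(1) = -1 + 1 + -1 + 1 + 1 + -1 + 1 + -1 = 0.
So rows 0 and 5 are orthogonal; the diagonal entry equals n = 8.

(4,4) entry = 8; (0,5) entry = 0.


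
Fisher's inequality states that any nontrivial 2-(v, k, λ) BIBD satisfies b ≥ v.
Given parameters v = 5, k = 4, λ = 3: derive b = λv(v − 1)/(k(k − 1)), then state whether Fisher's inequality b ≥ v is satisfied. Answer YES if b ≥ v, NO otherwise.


b = λv(v − 1)/(k(k − 1)) = 3·5·4/(4·3) = 60/12 = 5.
Compare with v = 5: b ≥ v, so Fisher's inequality holds.

YES


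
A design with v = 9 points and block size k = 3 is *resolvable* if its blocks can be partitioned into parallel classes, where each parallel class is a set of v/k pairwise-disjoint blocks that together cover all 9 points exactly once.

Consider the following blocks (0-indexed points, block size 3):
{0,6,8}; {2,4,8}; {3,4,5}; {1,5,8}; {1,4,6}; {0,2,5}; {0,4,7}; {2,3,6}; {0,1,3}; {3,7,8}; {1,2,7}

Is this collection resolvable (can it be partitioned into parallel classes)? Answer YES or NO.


v = 9, block size k = 3, number of blocks = 11.
For resolvability, blocks must partition into parallel classes of size v/k = 3.
Total blocks must therefore be a multiple of 3: 11 = 3·3 + 2 ⇒ not divisible ✗.
Resolvable? NO.

NO


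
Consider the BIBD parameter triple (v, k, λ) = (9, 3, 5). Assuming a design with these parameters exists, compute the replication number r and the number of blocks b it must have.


Any 2-(v, k, λ) BIBD satisfies two necessary conditions:
  (i)  Each point sits in r blocks, and counting incidences through any fixed point gives r(k − 1) = λ(v − 1), so r = λ(v − 1)/(k − 1).
  (ii) Total incidences bk = vr, so b = vr/k.
Step 1: r = λ(v − 1)/(k − 1) = 5·(9 − 1)/(3 − 1) = 5·8/2 = 40/2 = 20.
Step 2: b = vr/k = 9·20/3 = 180/3 = 60.
Check integrality: r = 20 ∈ Z ✓, b = 60 ∈ Z ✓.
(These identities are necessary conditions: they determine r and b for any design with these parameters, but do not by themselves prove that one exists.)

r = 20, b = 60.


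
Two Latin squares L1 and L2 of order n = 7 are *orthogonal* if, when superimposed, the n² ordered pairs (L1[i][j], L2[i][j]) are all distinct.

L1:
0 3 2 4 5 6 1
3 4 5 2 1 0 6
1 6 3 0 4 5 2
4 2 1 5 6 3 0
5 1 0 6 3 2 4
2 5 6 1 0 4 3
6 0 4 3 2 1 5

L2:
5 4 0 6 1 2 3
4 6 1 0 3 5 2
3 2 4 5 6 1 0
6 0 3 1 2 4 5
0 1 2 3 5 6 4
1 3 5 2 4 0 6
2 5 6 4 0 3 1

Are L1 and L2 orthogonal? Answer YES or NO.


Form the n² = 49 superimposed pairs (L1[i][j], L2[i][j]), row by row (rows and columns indexed from 0):
row 0: (0,5) (3,4) (2,0) (4,6) (5,1) (6,2) (1,3)
row 1: (3,4) (4,6) (5,1) (2,0) (1,3) (0,5) (6,2)
row 2: (1,3) (6,2) (3,4) (0,5) (4,6) (5,1) (2,0)
row 3: (4,6) (2,0) (1,3) (5,1) (6,2) (3,4) (0,5)
row 4: (5,0) (1,1) (0,2) (6,3) (3,5) (2,6) (4,4)
row 5: (2,1) (5,3) (6,5) (1,2) (0,4) (4,0) (3,6)
row 6: (6,2) (0,5) (4,6) (3,4) (2,0) (1,3) (5,1)
Orthogonality requires all 49 pairs distinct.
But the pair (3,4) repeats: cell (0,1) has L1 = 3, L2 = 4, and cell (1,0) has L1 = 3, L2 = 4.
A repeated pair means some other pair never occurs (only 21 distinct pairs out of 49), so the squares are not orthogonal.
Conclusion: NO.

NO


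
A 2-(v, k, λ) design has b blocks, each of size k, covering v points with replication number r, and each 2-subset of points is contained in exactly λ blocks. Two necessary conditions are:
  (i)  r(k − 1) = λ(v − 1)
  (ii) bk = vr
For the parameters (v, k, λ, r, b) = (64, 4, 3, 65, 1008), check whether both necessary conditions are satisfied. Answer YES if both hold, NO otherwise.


Condition (i): r(k − 1) = 65·3 = 195; λ(v − 1) = 3·63 = 189. Match? NO.
Condition (ii): bk = 1008·4 = 4032; vr = 64·65 = 4160. Match? NO.
Both conditions hold? NO.

NO


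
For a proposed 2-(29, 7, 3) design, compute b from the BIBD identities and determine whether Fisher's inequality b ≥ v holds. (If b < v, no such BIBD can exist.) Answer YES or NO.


r = λ(v − 1)/(k − 1) = 3·28/6 = 14.
b = vr/k = 29·14/7 = 58.
Fisher's inequality: b ≥ v ⇔ 58 ≥ 29? YES.

YES


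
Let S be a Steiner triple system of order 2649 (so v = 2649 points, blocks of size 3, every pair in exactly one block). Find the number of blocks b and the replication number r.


An STS(v) is a 2-(v, 3, 1) BIBD: block size k = 3, λ = 1.
Replication: r(k − 1) = λ(v − 1) ⇒ r·2 = 2649 − 1 = 2648 ⇒ r = 1324.
Block count: b = v(v − 1)/6 = 2649·2648/6 = 7014552/6 = 1169092.

r = 1324, b = 1169092.


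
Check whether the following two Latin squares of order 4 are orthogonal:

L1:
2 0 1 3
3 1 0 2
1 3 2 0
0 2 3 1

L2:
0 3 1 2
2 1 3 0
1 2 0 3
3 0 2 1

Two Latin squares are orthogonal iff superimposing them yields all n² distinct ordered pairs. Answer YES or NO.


Form the n² = 16 superimposed pairs (L1[i][j], L2[i][j]), row by row (rows and columns indexed from 0):
row 0: (2,0) (0,3) (1,1) (3,2)
row 1: (3,2) (1,1) (0,3) (2,0)
row 2: (1,1) (3,2) (2,0) (0,3)
row 3: (0,3) (2,0) (3,2) (1,1)
Orthogonality requires all 16 pairs distinct.
But the pair (3,2) repeats: cell (0,3) has L1 = 3, L2 = 2, and cell (1,0) has L1 = 3, L2 = 2.
A repeated pair means some other pair never occurs (only 4 distinct pairs out of 16), so the squares are not orthogonal.
Conclusion: NO.

NO


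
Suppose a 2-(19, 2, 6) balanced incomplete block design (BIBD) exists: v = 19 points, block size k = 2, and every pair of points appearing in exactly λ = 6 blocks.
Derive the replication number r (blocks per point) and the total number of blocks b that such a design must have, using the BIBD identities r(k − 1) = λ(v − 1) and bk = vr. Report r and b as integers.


Any 2-(v, k, λ) BIBD satisfies two necessary conditions:
  (i)  Each point sits in r blocks, and counting incidences through any fixed point gives r(k − 1) = λ(v − 1), so r = λ(v − 1)/(k − 1).
  (ii) Total incidences bk = vr, so b = vr/k.
Step 1: r = λ(v − 1)/(k − 1) = 6·(19 − 1)/(2 − 1) = 6·18/1 = 108/1 = 108.
Step 2: b = vr/k = 19·108/2 = 2052/2 = 1026.
Check integrality: r = 108 ∈ Z ✓, b = 1026 ∈ Z ✓.
(These identities are necessary conditions: they determine r and b for any design with these parameters, but do not by themselves prove that one exists.)

r = 108, b = 1026.


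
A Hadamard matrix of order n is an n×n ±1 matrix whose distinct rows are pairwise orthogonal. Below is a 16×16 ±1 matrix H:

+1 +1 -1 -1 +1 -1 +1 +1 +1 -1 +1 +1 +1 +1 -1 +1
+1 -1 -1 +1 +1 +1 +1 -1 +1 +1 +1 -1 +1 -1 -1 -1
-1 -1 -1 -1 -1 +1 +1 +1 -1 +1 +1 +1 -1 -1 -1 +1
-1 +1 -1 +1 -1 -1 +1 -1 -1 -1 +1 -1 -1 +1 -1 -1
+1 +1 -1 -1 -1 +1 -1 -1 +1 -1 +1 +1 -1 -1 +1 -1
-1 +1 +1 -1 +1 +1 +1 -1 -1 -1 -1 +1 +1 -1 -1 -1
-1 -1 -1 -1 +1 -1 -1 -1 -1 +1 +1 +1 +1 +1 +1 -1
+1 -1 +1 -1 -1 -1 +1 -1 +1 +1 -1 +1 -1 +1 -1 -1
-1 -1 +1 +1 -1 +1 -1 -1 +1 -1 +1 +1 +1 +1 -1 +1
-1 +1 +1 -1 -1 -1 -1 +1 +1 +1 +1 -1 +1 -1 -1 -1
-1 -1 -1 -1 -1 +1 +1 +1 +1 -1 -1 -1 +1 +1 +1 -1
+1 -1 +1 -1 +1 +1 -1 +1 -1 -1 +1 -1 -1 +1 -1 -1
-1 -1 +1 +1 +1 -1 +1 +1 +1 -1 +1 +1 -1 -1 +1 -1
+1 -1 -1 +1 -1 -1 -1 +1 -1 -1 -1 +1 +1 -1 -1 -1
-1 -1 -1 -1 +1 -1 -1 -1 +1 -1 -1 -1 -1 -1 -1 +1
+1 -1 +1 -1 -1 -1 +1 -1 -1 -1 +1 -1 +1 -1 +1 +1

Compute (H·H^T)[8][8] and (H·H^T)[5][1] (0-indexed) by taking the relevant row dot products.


Row 1 of H: [1, -1, -1, 1, 1, 1, 1, -1, 1, 1, 1, -1, 1, -1, -1, -1].
Row 5 of H: [-1, 1, 1, -1, 1, 1, 1, -1, -1, -1, -1, 1, 1, -1, -1, -1].
Row 8 of H: [-1, -1, 1, 1, -1, 1, -1, -1, 1, -1, 1, 1, 1, 1, -1, 1].
(H·H^T)[8][8] = Σ_j H[8][j]·H[8][j] = (-1)² + (-1)² + (1)² + (1)² + (-1)² + (1)² + (-1)² + (-1)² + (1)² + (-1)² + (1)² + (1)² + (1)² + (1)² + (-1)² + (1)² = 1 + 1 + 1 + 1 + 1 + 1 + 1 + 1 + 1 + 1 + 1 + 1 + 1 + 1 + 1 + 1 = 16.
(H·H^T)[5][1] = Σ_j H[5][j]·H[1][j] = (-1)·(1) + (1)·(-1) + (1)·(-1) + (-1)·(1) + (1)·(1) + (1)·(1) + (1)·(1) + (-1)·(-1) + (-1)·(1) + (-1)·(1) + (-1)·(1) + (1)·(-1) + (1)·(1) + (-1)·(-1) + (-1)·(-1) + (-1)·(-1) = -1 + -1 + -1 + -1 + 1 + 1 + 1 + 1 + -1 + -1 + -1 + -1 + 1 + 1 + 1 + 1 = 0.
So rows 5 and 1 are orthogonal; the diagonal entry equals n = 16.

(8,8) entry = 16; (5,1) entry = 0.


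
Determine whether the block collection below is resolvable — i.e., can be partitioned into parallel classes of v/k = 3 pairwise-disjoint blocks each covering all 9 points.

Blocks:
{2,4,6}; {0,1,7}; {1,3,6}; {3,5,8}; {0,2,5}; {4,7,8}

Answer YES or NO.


v = 9, block size k = 3, number of blocks = 6.
For resolvability, blocks must partition into parallel classes of size v/k = 3.
Total blocks must therefore be a multiple of 3: 6 = 3·2 + 0 ⇒ divisible ✓.
Greedy packing gives 2 candidate class(es). Each should be a full parallel class (size 3, covers all 9 points).
  Class 1 (3 blocks): {2,4,6}; {0,1,7}; {3,5,8}. Points covered: [0, 1, 2, 3, 4, 5, 6, 7, 8].
  Class 2 (3 blocks): {1,3,6}; {0,2,5}; {4,7,8}. Points covered: [0, 1, 2, 3, 4, 5, 6, 7, 8].
All classes full (size 3)? YES. All classes cover every point? YES.
Resolvable? YES.

YES


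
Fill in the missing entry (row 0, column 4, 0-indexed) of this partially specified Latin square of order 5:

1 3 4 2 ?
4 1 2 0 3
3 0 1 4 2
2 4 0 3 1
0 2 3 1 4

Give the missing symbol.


Row 0 contains symbols [1, 2, 3, 4] — missing [0].
Column 4 contains symbols [1, 2, 3, 4] — missing [0].
The missing symbol must appear in both missing sets; intersection = [0].
Therefore the hidden value is 0.

Missing value = 0.


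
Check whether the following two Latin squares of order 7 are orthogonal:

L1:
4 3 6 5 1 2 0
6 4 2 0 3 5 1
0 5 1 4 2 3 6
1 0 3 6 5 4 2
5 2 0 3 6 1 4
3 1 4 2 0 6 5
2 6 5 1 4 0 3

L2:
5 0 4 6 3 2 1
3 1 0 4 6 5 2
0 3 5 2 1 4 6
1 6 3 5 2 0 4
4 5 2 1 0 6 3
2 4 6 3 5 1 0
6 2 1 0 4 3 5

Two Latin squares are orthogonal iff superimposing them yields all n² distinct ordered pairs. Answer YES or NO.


Form the n² = 49 superimposed pairs (L1[i][j], L2[i][j]), row by row (rows and columns indexed from 0):
row 0: (4,5) (3,0) (6,4) (5,6) (1,3) (2,2) (0,1)
row 1: (6,3) (4,1) (2,0) (0,4) (3,6) (5,5) (1,2)
row 2: (0,0) (5,3) (1,5) (4,2) (2,1) (3,4) (6,6)
row 3: (1,1) (0,6) (3,3) (6,5) (5,2) (4,0) (2,4)
row 4: (5,4) (2,5) (0,2) (3,1) (6,0) (1,6) (4,3)
row 5: (3,2) (1,4) (4,6) (2,3) (0,5) (6,1) (5,0)
row 6: (2,6) (6,2) (5,1) (1,0) (4,4) (0,3) (3,5)
Orthogonality requires all 49 pairs distinct.
Check by first coordinate: for each symbol s of L1, list the L2 entries in the n cells where L1 = s; they must all differ.
  L1 = 0: L2 entries (in reading order) 1, 4, 0, 6, 2, 5, 3 — all 7 distinct ✓
  L1 = 1: L2 entries (in reading order) 3, 2, 5, 1, 6, 4, 0 — all 7 distinct ✓
  L1 = 2: L2 entries (in reading order) 2, 0, 1, 4, 5, 3, 6 — all 7 distinct ✓
  L1 = 3: L2 entries (in reading order) 0, 6, 4, 3, 1, 2, 5 — all 7 distinct ✓
  L1 = 4: L2 entries (in reading order) 5, 1, 2, 0, 3, 6, 4 — all 7 distinct ✓
  L1 = 5: L2 entries (in reading order) 6, 5, 3, 2, 4, 0, 1 — all 7 distinct ✓
  L1 = 6: L2 entries (in reading order) 4, 3, 6, 5, 0, 1, 2 — all 7 distinct ✓
Every symbol of L1 meets every symbol of L2 exactly once, so all 49 pairs are distinct (49 of 49).
Conclusion: YES.

YES


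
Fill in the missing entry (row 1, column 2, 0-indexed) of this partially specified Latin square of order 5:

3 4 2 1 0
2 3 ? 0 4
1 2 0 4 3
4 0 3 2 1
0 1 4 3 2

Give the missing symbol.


Row 1 contains symbols [0, 2, 3, 4] — missing [1].
Column 2 contains symbols [0, 2, 3, 4] — missing [1].
The missing symbol must appear in both missing sets; intersection = [1].
Therefore the hidden value is 1.

Missing value = 1.


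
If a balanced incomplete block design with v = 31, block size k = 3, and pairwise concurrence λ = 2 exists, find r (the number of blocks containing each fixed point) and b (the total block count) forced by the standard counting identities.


Any 2-(v, k, λ) BIBD satisfies two necessary conditions:
  (i)  Each point sits in r blocks, and counting incidences through any fixed point gives r(k − 1) = λ(v − 1), so r = λ(v − 1)/(k − 1).
  (ii) Total incidences bk = vr, so b = vr/k.
Step 1: r = λ(v − 1)/(k − 1) = 2·(31 − 1)/(3 − 1) = 2·30/2 = 60/2 = 30.
Step 2: b = vr/k = 31·30/3 = 930/3 = 310.
Check integrality: r = 30 ∈ Z ✓, b = 310 ∈ Z ✓.
(These identities are necessary conditions: they determine r and b for any design with these parameters, but do not by themselves prove that one exists.)

r = 30, b = 310.


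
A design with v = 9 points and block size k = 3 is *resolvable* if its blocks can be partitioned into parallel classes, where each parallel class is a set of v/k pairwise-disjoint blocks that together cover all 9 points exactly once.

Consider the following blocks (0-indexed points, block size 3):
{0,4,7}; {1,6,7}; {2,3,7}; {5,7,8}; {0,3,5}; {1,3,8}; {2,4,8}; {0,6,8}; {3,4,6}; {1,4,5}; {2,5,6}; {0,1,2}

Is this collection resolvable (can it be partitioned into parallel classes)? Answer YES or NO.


v = 9, block size k = 3, number of blocks = 12.
For resolvability, blocks must partition into parallel classes of size v/k = 3.
Total blocks must therefore be a multiple of 3: 12 = 3·4 + 0 ⇒ divisible ✓.
Greedy packing gives 4 candidate class(es). Each should be a full parallel class (size 3, covers all 9 points).
  Class 1 (3 blocks): {0,4,7}; {1,3,8}; {2,5,6}. Points covered: [0, 1, 2, 3, 4, 5, 6, 7, 8].
  Class 2 (3 blocks): {1,6,7}; {0,3,5}; {2,4,8}. Points covered: [0, 1, 2, 3, 4, 5, 6, 7, 8].
  Class 3 (3 blocks): {2,3,7}; {0,6,8}; {1,4,5}. Points covered: [0, 1, 2, 3, 4, 5, 6, 7, 8].
  Class 4 (3 blocks): {5,7,8}; {3,4,6}; {0,1,2}. Points covered: [0, 1, 2, 3, 4, 5, 6, 7, 8].
All classes full (size 3)? YES. All classes cover every point? YES.
Resolvable? YES.

YES


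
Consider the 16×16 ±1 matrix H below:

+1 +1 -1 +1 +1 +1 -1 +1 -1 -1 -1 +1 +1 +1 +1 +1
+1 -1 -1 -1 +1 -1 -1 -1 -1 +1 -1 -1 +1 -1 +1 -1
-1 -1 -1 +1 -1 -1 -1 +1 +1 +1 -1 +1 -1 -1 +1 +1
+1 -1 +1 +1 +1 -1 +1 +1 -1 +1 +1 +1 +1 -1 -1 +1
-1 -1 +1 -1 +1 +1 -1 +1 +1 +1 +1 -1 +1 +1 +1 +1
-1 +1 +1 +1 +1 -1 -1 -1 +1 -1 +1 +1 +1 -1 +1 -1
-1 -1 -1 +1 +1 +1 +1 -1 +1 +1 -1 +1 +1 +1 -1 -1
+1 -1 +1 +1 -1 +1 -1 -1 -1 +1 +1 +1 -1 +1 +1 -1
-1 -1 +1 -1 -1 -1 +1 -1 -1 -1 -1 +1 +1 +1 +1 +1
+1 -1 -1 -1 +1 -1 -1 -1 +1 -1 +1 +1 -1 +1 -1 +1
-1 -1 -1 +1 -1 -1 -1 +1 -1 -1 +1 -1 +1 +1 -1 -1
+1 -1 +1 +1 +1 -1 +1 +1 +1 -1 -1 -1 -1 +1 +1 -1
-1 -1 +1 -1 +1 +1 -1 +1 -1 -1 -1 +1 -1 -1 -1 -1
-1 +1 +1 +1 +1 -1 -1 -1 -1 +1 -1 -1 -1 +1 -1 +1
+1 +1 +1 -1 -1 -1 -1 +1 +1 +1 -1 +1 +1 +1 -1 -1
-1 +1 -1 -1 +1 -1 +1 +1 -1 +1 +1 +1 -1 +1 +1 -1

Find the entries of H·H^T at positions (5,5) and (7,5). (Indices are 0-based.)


Row 5 of H: [-1, 1, 1, 1, 1, -1, -1, -1, 1, -1, 1, 1, 1, -1, 1, -1].
Row 7 of H: [1, -1, 1, 1, -1, 1, -1, -1, -1, 1, 1, 1, -1, 1, 1, -1].
(H·H^T)[5][5] = Σ_j H[5][j]·H[5][j] = (-1)² + (1)² + (1)² + (1)² + (1)² + (-1)² + (-1)² + (-1)² + (1)² + (-1)² + (1)² + (1)² + (1)² + (-1)² + (1)² + (-1)² = 1 + 1 + 1 + 1 + 1 + 1 + 1 + 1 + 1 + 1 + 1 + 1 + 1 + 1 + 1 + 1 = 16.
(H·H^T)[7][5] = Σ_j H[7][j]·H[5][j] = (1)·(-1) + (-1)·(1) + (1)·(1) + (1)·(1) + (-1)·(1) + (1)·(-1) + (-1)·(-1) + (-1)·(-1) + (-1)·(1) + (1)·(-1) + (1)·(1) + (1)·(1) + (-1)·(1) + (1)·(-1) + (1)·(1) + (-1)·(-1) = -1 + -1 + 1 + 1 + -1 + -1 + 1 + 1 + -1 + -1 + 1 + 1 + -1 + -1 + 1 + 1 = 0.
So rows 7 and 5 are orthogonal; the diagonal entry equals n = 16.

(5,5) entry = 16; (7,5) entry = 0.
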